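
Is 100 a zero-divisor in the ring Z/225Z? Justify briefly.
gcd(100, 225) = 25 > 1, so 100 is not a unit in Z/225Z. In Z/nZ every nonzero non-unit is a zero-divisor: explicitly, take b = 225/gcd = 9 ≠ 0 (mod 225); then 100·9 = 900 = 4·225, i.e. 100·9 ≡ 0 (mod 225). So 100 is a zero-divisor.

Final answer: YES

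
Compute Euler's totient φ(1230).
φ is multiplicative, with φ(p^e) = p^e − p^(e−1). Factorise 1230 = 2 · 3 · 5 · 41. Then
  φ(1230) = (2 − 1) · (3 − 1) · (5 − 1) · (41 − 1) = 1 · 2 · 4 · 40 = 320.

Final answer: φ(1230) = 320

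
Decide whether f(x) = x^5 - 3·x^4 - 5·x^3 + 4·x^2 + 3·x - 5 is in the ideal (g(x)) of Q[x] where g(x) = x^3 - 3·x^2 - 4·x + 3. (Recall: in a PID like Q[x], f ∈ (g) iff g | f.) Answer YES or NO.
NO

In Q[x] the ideal (g) consists of all multiples of g, so f ∈ (g) iff g | f, i.e. iff the remainder of f on division by g is 0. Divide f by g (g is monic, so eliminate the leading term of the running remainder at each step):
  leading term x^5: subtract (x^2)·g(x) = x^5 - 3·x^4 - 4·x^3 + 3·x^2, leaving -x^3 + x^2 + 3·x - 5
  leading term -x^3: subtract (-1)·g(x) = -x^3 + 3·x^2 + 4·x - 3, leaving -2·x^2 - x - 2
The remainder r(x) = -2·x^2 - x - 2 ≠ 0 (and deg r < deg g), so g ∤ f, i.e. f ∉ (g).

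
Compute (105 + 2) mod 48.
11

Reduce the summands first: 105 ≡ 9 (mod 48), so 105 + 2 ≡ 9 + 2 (mod 48). 9 + 2 = 11; 11 = 0·48 + 11, so (105 + 2) mod 48 = 11.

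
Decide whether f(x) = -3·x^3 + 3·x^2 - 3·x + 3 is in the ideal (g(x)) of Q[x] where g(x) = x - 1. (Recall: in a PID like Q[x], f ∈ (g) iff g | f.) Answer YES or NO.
In Q[x] the ideal (g) consists of all multiples of g, so f ∈ (g) iff g | f, i.e. iff the remainder of f on division by g is 0. Divide f by g (g is monic, so eliminate the leading term of the running remainder at each step):
  leading term -3·x^3: subtract (-3·x^2)·g(x) = -3·x^3 + 3·x^2, leaving 3 - 3·x
  leading term -3·x: subtract (-3)·g(x) = 3 - 3·x, leaving 0
The remainder is 0, so f(x) = g(x) · h(x) with h(x) = -3·x^2 - 3. Hence g | f, i.e. f ∈ (g).

Final answer: YES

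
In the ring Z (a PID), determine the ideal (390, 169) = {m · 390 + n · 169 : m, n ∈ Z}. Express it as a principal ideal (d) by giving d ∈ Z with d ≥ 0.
(390, 169) = (13); d = 13

In the PID Z, (a, b) is generated by gcd(a, b). Compute gcd(390, 169) with the extended Euclidean algorithm, tracking rows (r, s, t) with s·390 + t·169 = r:
  row A: (390, 1, 0)   [1·390 + 0·169 = 390]
  row B: (169, 0, 1)   [0·390 + 1·169 = 169]
  390 = 2·169 + 52   → row C = row A − 2·row B = (52, 1, −2)   [check: 1·390 − 2·169 = 52]
  169 = 3·52 + 13   → row D = row B − 3·row C = (13, −3, 7)   [check: −3·390 + 7·169 = 13]
  52 = 4·13 + 0   → remainder 0, stop. gcd = 13 (last nonzero row D).
So gcd(390, 169) = 13, with Bézout identity −3·390 + 7·169 = 13. Containment (⊇): the Bézout identity exhibits 13 as an element of (390, 169), giving (13) ⊆ (390, 169). Containment (⊆): since 13 | 390 and 13 | 169 (390 = 13·30, 169 = 13·13), every Z-linear combination of 390 and 169 is divisible by 13, so (390, 169) ⊆ (13). Therefore (390, 169) = (13), d = 13.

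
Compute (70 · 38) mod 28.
Reduce the factors first: 70 ≡ 14, 38 ≡ 10 (mod 28), so 70 · 38 ≡ 14 · 10 (mod 28). 14 · 10 = 140. Dividing by 28: 140 = 5·28 + 0. So (70 · 38) mod 28 = 0.

Final answer: 0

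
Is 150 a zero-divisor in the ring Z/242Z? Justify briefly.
gcd(150, 242) = 2 > 1, so 150 is not a unit in Z/242Z. In Z/nZ every nonzero non-unit is a zero-divisor: explicitly, take b = 242/gcd = 121 ≠ 0 (mod 242); then 150·121 = 18150 = 75·242, i.e. 150·121 ≡ 0 (mod 242). So 150 is a zero-divisor.

Final answer: YES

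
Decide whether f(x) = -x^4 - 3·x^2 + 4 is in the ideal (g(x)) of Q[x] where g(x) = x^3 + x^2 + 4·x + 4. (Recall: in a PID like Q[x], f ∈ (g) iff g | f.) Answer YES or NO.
In Q[x] the ideal (g) consists of all multiples of g, so f ∈ (g) iff g | f, i.e. iff the remainder of f on division by g is 0. Divide f by g (g is monic, so eliminate the leading term of the running remainder at each step):
  leading term -x^4: subtract (-x)·g(x) = -x^4 - x^3 - 4·x^2 - 4·x, leaving x^3 + x^2 + 4·x + 4
  leading term x^3: subtract (1)·g(x) = x^3 + x^2 + 4·x + 4, leaving 0
The remainder is 0, so f(x) = g(x) · h(x) with h(x) = 1 - x. Hence g | f, i.e. f ∈ (g).

Final answer: YES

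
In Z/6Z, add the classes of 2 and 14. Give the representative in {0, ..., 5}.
4

Reduce the summands first: 14 ≡ 2 (mod 6), so 2 + 14 ≡ 2 + 2 (mod 6). 2 + 2 = 4; 4 = 0·6 + 4, so (2 + 14) mod 6 = 4.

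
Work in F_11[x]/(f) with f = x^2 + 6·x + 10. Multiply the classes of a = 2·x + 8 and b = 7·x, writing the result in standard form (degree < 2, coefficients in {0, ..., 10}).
a · b ≡ 5·x + 3 (mod f(x))

Multiply as integer polynomials: a · b = 14·x^2 + 56·x. Reducing coefficients mod 11: a · b ≡ 3·x^2 + x. Now divide by f(x) = x^2 + 6·x + 10 in F_11[x], eliminating the leading term at each step:
  leading term 3·x^2: subtract (3)·f(x) = 3·x^2 + 7·x + 8, leaving 5·x + 3 (coefficients mod 11)
The degree is now < 2, so this is the remainder. Hence a · b ≡ 5·x + 3 in F_11[x]/(f).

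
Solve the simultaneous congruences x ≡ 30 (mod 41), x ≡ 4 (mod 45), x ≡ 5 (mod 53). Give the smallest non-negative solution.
x ≡ 49189 (mod 97785); the representative in [0, 97785) is 49189

The moduli 41, 45, 53 are pairwise coprime, so by the CRT there is a unique solution mod 41·45·53 = 97785.
Solve by successive substitution. Start with x ≡ 30 (mod 41).
  Combine with x ≡ 4 (mod 45): write x = 30 + 41·t and require 30 + 41·t ≡ 4 (mod 45), i.e. 41·t ≡ 4 − 30 ≡ 19 (mod 45). Since 41^(−1) ≡ 11 (mod 45), t ≡ 11·19 ≡ 29 (mod 45). So x ≡ 30 + 41·29 = 1219 (mod 1845).
  Combine with x ≡ 5 (mod 53): write x = 1219 + 1845·t and require 1219 + 1845·t ≡ 5 (mod 53), i.e. 1845·t ≡ 5 − 1219 ≡ 5 (mod 53). Since 1845^(−1) ≡ 37 (mod 53) (1845 ≡ 43 (mod 53)), t ≡ 37·5 ≡ 26 (mod 53). So x ≡ 1219 + 1845·26 = 49189 (mod 97785).
Unique solution in [0, 97785): x = 49189.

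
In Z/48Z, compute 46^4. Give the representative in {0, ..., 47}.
16

Use repeated squaring. Binary(4) = 100. Walk through the bits of the exponent 4 left-to-right: at each bit after the leading one, square the running value, then multiply by 46 if the bit is 1 (always reducing mod 48):
  bit 1 = 1 (leading): start with 46.
  bit 2 = 0: square 46^2 = 2116 ≡ 4 (mod 48).
  bit 3 = 0: square 4^2 = 16 (mod 48).
Final value: 46^4 ≡ 16 (mod 48).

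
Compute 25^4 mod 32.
1

Use repeated squaring. Binary(4) = 100. Walk through the bits of the exponent 4 left-to-right: at each bit after the leading one, square the running value, then multiply by 25 if the bit is 1 (always reducing mod 32):
  bit 1 = 1 (leading): start with 25.
  bit 2 = 0: square 25^2 = 625 ≡ 17 (mod 32).
  bit 3 = 0: square 17^2 = 289 ≡ 1 (mod 32).
Final value: 25^4 ≡ 1 (mod 32).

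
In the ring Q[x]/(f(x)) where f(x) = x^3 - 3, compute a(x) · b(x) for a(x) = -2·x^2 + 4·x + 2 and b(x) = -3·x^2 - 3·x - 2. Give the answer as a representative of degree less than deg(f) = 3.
First multiply in Q[x] without reducing: a · b = 6·x^4 - 6·x^3 - 14·x^2 - 14·x - 4. Now divide by f(x) = x^3 - 3, eliminating the leading term at each step:
  leading term 6·x^4: subtract (6·x)·f(x) = 6·x^4 - 18·x, leaving -6·x^3 - 14·x^2 + 4·x - 4
  leading term -6·x^3: subtract (-6)·f(x) = 18 - 6·x^3, leaving -14·x^2 + 4·x - 22
The degree is now < 3, so this is the remainder. Hence a · b ≡ -14·x^2 + 4·x - 22 in Q[x]/(f).

Final answer: a · b ≡ -14·x^2 + 4·x - 22 (mod f(x))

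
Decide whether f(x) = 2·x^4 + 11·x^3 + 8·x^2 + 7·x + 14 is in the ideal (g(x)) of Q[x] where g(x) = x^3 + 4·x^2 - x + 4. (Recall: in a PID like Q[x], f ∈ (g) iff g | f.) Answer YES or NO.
In Q[x] the ideal (g) consists of all multiples of g, so f ∈ (g) iff g | f, i.e. iff the remainder of f on division by g is 0. Divide f by g (g is monic, so eliminate the leading term of the running remainder at each step):
  leading term 2·x^4: subtract (2·x)·g(x) = 2·x^4 + 8·x^3 - 2·x^2 + 8·x, leaving 3·x^3 + 10·x^2 - x + 14
  leading term 3·x^3: subtract (3)·g(x) = 3·x^3 + 12·x^2 - 3·x + 12, leaving -2·x^2 + 2·x + 2
The remainder r(x) = -2·x^2 + 2·x + 2 ≠ 0 (and deg r < deg g), so g ∤ f, i.e. f ∉ (g).

Final answer: NO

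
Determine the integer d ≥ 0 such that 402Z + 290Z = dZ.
(402, 290) = (2); d = 2

In the PID Z, (a, b) is generated by gcd(a, b). Compute gcd(402, 290) with the extended Euclidean algorithm, tracking rows (r, s, t) with s·402 + t·290 = r:
  row A: (402, 1, 0)   [1·402 + 0·290 = 402]
  row B: (290, 0, 1)   [0·402 + 1·290 = 290]
  402 = 1·290 + 112   → row C = row A − 1·row B = (112, 1, −1)   [check: 1·402 − 1·290 = 112]
  290 = 2·112 + 66   → row D = row B − 2·row C = (66, −2, 3)   [check: −2·402 + 3·290 = 66]
  112 = 1·66 + 46   → row E = row C − 1·row D = (46, 3, −4)   [check: 3·402 − 4·290 = 46]
  66 = 1·46 + 20   → row F = row D − 1·row E = (20, −5, 7)   [check: −5·402 + 7·290 = 20]
  46 = 2·20 + 6   → row G = row E − 2·row F = (6, 13, −18)   [check: 13·402 − 18·290 = 6]
  20 = 3·6 + 2   → row H = row F − 3·row G = (2, −44, 61)   [check: −44·402 + 61·290 = 2]
  6 = 3·2 + 0   → remainder 0, stop. gcd = 2 (last nonzero row H).
So gcd(402, 290) = 2, with Bézout identity −44·402 + 61·290 = 2. Containment (⊇): the Bézout identity exhibits 2 as an element of (402, 290), giving (2) ⊆ (402, 290). Containment (⊆): since 2 | 402 and 2 | 290 (402 = 2·201, 290 = 2·145), every Z-linear combination of 402 and 290 is divisible by 2, so (402, 290) ⊆ (2). Therefore (402, 290) = (2), d = 2.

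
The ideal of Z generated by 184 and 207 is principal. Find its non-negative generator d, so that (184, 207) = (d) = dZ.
In the PID Z, (a, b) is generated by gcd(a, b). Compute gcd(207, 184) with the extended Euclidean algorithm, tracking rows (r, s, t) with s·207 + t·184 = r:
  row A: (207, 1, 0)   [1·207 + 0·184 = 207]
  row B: (184, 0, 1)   [0·207 + 1·184 = 184]
  207 = 1·184 + 23   → row C = row A − 1·row B = (23, 1, −1)   [check: 1·207 − 1·184 = 23]
  184 = 8·23 + 0   → remainder 0, stop. gcd = 23 (last nonzero row C).
So gcd(184, 207) = 23, with Bézout identity 1·207 − 1·184 = 23. Containment (⊇): the Bézout identity exhibits 23 as an element of (184, 207), giving (23) ⊆ (184, 207). Containment (⊆): since 23 | 184 and 23 | 207 (184 = 23·8, 207 = 23·9), every Z-linear combination of 184 and 207 is divisible by 23, so (184, 207) ⊆ (23). Therefore (184, 207) = (23), d = 23.

Final answer: (184, 207) = (23); d = 23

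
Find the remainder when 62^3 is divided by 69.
Use repeated squaring. Binary(3) = 11. Walk through the bits of the exponent 3 left-to-right: at each bit after the leading one, square the running value, then multiply by 62 if the bit is 1 (always reducing mod 69):
  bit 1 = 1 (leading): start with 62.
  bit 2 = 1: square 62^2 = 3844 ≡ 49; bit is 1, so multiply 49·62 = 3038 ≡ 2 (mod 69).
Final value: 62^3 ≡ 2 (mod 69).

Final answer: 2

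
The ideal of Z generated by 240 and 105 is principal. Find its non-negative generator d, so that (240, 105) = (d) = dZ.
(240, 105) = (15); d = 15

In the PID Z, (a, b) is generated by gcd(a, b). Compute gcd(240, 105) with the extended Euclidean algorithm, tracking rows (r, s, t) with s·240 + t·105 = r:
  row A: (240, 1, 0)   [1·240 + 0·105 = 240]
  row B: (105, 0, 1)   [0·240 + 1·105 = 105]
  240 = 2·105 + 30   → row C = row A − 2·row B = (30, 1, −2)   [check: 1·240 − 2·105 = 30]
  105 = 3·30 + 15   → row D = row B − 3·row C = (15, −3, 7)   [check: −3·240 + 7·105 = 15]
  30 = 2·15 + 0   → remainder 0, stop. gcd = 15 (last nonzero row D).
So gcd(240, 105) = 15, with Bézout identity −3·240 + 7·105 = 15. Containment (⊇): the Bézout identity exhibits 15 as an element of (240, 105), giving (15) ⊆ (240, 105). Containment (⊆): since 15 | 240 and 15 | 105 (240 = 15·16, 105 = 15·7), every Z-linear combination of 240 and 105 is divisible by 15, so (240, 105) ⊆ (15). Therefore (240, 105) = (15), d = 15.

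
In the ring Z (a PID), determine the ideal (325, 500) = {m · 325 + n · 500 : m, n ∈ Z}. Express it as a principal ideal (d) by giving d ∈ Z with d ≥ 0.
(325, 500) = (25); d = 25

In the PID Z, (a, b) is generated by gcd(a, b). Compute gcd(500, 325) with the extended Euclidean algorithm, tracking rows (r, s, t) with s·500 + t·325 = r:
  row A: (500, 1, 0)   [1·500 + 0·325 = 500]
  row B: (325, 0, 1)   [0·500 + 1·325 = 325]
  500 = 1·325 + 175   → row C = row A − 1·row B = (175, 1, −1)   [check: 1·500 − 1·325 = 175]
  325 = 1·175 + 150   → row D = row B − 1·row C = (150, −1, 2)   [check: −1·500 + 2·325 = 150]
  175 = 1·150 + 25   → row E = row C − 1·row D = (25, 2, −3)   [check: 2·500 − 3·325 = 25]
  150 = 6·25 + 0   → remainder 0, stop. gcd = 25 (last nonzero row E).
So gcd(325, 500) = 25, with Bézout identity 2·500 − 3·325 = 25. Containment (⊇): the Bézout identity exhibits 25 as an element of (325, 500), giving (25) ⊆ (325, 500). Containment (⊆): since 25 | 325 and 25 | 500 (325 = 25·13, 500 = 25·20), every Z-linear combination of 325 and 500 is divisible by 25, so (325, 500) ⊆ (25). Therefore (325, 500) = (25), d = 25.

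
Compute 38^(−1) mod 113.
38^(−1) ≡ 3 (mod 113)

Apply the extended Euclidean algorithm to (113, 38), tracking rows (r, s, t) with s·113 + t·38 = r. Each division r_prev = q·r_cur + r_new produces the new row as (previous row) − q·(current row):
  row A: (113, 1, 0)   [1·113 + 0·38 = 113]
  row B: (38, 0, 1)   [0·113 + 1·38 = 38]
  113 = 2·38 + 37   → row C = row A − 2·row B = (37, 1, −2)   [check: 1·113 − 2·38 = 37]
  38 = 1·37 + 1   → row D = row B − 1·row C = (1, −1, 3)   [check: −1·113 + 3·38 = 1]
  37 = 37·1 + 0   → remainder 0, stop. gcd = 1 (last nonzero row D).
The gcd is 1, so 38 is invertible mod 113. The last nonzero row gives −1·113 + 3·38 = 1, so t = 3. So 38^(−1) ≡ 3 (mod 113). Verify: 38 · 3 = 114 ≡ 1 (mod 113). ✓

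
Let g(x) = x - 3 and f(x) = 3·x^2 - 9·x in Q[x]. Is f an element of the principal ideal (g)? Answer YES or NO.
YES

In Q[x] the ideal (g) consists of all multiples of g, so f ∈ (g) iff g | f, i.e. iff the remainder of f on division by g is 0. Divide f by g (g is monic, so eliminate the leading term of the running remainder at each step):
  leading term 3·x^2: subtract (3·x)·g(x) = 3·x^2 - 9·x, leaving 0
The remainder is 0, so f(x) = g(x) · h(x) with h(x) = 3·x. Hence g | f, i.e. f ∈ (g).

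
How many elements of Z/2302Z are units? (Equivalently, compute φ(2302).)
Z/2302Z has φ(2302) = 1150 units

An element a ∈ Z/2302Z is a unit iff gcd(a, 2302) = 1, so the number of units is φ(2302). φ is multiplicative, with φ(p^e) = p^e − p^(e−1). Factorise 2302 = 2 · 1151. Then
  φ(2302) = (2 − 1) · (1151 − 1) = 1 · 1150 = 1150.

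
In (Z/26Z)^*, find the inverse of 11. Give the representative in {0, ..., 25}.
11^(−1) ≡ 19 (mod 26)

Apply the extended Euclidean algorithm to (26, 11), tracking rows (r, s, t) with s·26 + t·11 = r. Each division r_prev = q·r_cur + r_new produces the new row as (previous row) − q·(current row):
  row A: (26, 1, 0)   [1·26 + 0·11 = 26]
  row B: (11, 0, 1)   [0·26 + 1·11 = 11]
  26 = 2·11 + 4   → row C = row A − 2·row B = (4, 1, −2)   [check: 1·26 − 2·11 = 4]
  11 = 2·4 + 3   → row D = row B − 2·row C = (3, −2, 5)   [check: −2·26 + 5·11 = 3]
  4 = 1·3 + 1   → row E = row C − 1·row D = (1, 3, −7)   [check: 3·26 − 7·11 = 1]
  3 = 3·1 + 0   → remainder 0, stop. gcd = 1 (last nonzero row E).
The gcd is 1, so 11 is invertible mod 26. The last nonzero row gives 3·26 − 7·11 = 1, so t = −7. So 11^(−1) ≡ −7 ≡ 19 (mod 26). Verify: 11 · 19 = 209 ≡ 1 (mod 26). ✓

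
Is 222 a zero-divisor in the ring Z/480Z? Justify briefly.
gcd(222, 480) = 6 > 1, so 222 is not a unit in Z/480Z. In Z/nZ every nonzero non-unit is a zero-divisor: explicitly, take b = 480/gcd = 80 ≠ 0 (mod 480); then 222·80 = 17760 = 37·480, i.e. 222·80 ≡ 0 (mod 480). So 222 is a zero-divisor.

Final answer: YES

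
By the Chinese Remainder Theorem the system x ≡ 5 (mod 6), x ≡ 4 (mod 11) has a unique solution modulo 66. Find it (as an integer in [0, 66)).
The moduli 6, 11 are pairwise coprime, so by the CRT there is a unique solution mod 6·11 = 66.
Solve by successive substitution. Start with x ≡ 5 (mod 6).
  Combine with x ≡ 4 (mod 11): write x = 5 + 6·t and require 5 + 6·t ≡ 4 (mod 11), i.e. 6·t ≡ 4 − 5 ≡ 10 (mod 11). Since 6^(−1) ≡ 2 (mod 11), t ≡ 2·10 ≡ 9 (mod 11). So x ≡ 5 + 6·9 = 59 (mod 66).
Unique solution in [0, 66): x = 59.

Final answer: x ≡ 59 (mod 66); the representative in [0, 66) is 59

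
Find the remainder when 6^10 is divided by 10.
6

Use repeated squaring. Binary(10) = 1010. Walk through the bits of the exponent 10 left-to-right: at each bit after the leading one, square the running value, then multiply by 6 if the bit is 1 (always reducing mod 10):
  bit 1 = 1 (leading): start with 6.
  bit 2 = 0: square 6^2 = 36 ≡ 6 (mod 10).
  bit 3 = 1: square 6^2 = 36 ≡ 6; bit is 1, so multiply 6·6 = 36 ≡ 6 (mod 10).
  bit 4 = 0: square 6^2 = 36 ≡ 6 (mod 10).
Final value: 6^10 ≡ 6 (mod 10).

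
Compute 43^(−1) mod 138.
43^(−1) ≡ 61 (mod 138)

Apply the extended Euclidean algorithm to (138, 43), tracking rows (r, s, t) with s·138 + t·43 = r. Each division r_prev = q·r_cur + r_new produces the new row as (previous row) − q·(current row):
  row A: (138, 1, 0)   [1·138 + 0·43 = 138]
  row B: (43, 0, 1)   [0·138 + 1·43 = 43]
  138 = 3·43 + 9   → row C = row A − 3·row B = (9, 1, −3)   [check: 1·138 − 3·43 = 9]
  43 = 4·9 + 7   → row D = row B − 4·row C = (7, −4, 13)   [check: −4·138 + 13·43 = 7]
  9 = 1·7 + 2   → row E = row C − 1·row D = (2, 5, −16)   [check: 5·138 − 16·43 = 2]
  7 = 3·2 + 1   → row F = row D − 3·row E = (1, −19, 61)   [check: −19·138 + 61·43 = 1]
  2 = 2·1 + 0   → remainder 0, stop. gcd = 1 (last nonzero row F).
The gcd is 1, so 43 is invertible mod 138. The last nonzero row gives −19·138 + 61·43 = 1, so t = 61. So 43^(−1) ≡ 61 (mod 138). Verify: 43 · 61 = 2623 ≡ 1 (mod 138). ✓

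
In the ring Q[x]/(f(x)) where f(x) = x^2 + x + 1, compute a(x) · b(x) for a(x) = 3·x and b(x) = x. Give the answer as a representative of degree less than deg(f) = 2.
a · b ≡ -3·x - 3 (mod f(x))

First multiply in Q[x] without reducing: a · b = 3·x^2. Now divide by f(x) = x^2 + x + 1, eliminating the leading term at each step:
  leading term 3·x^2: subtract (3)·f(x) = 3·x^2 + 3·x + 3, leaving -3·x - 3
The degree is now < 2, so this is the remainder. Hence a · b ≡ -3·x - 3 in Q[x]/(f).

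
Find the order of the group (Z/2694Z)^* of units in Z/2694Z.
(Z/2694Z)^* consists of the classes a with gcd(a, 2694) = 1, so its order is φ(2694). φ is multiplicative, with φ(p^e) = p^e − p^(e−1). Factorise 2694 = 2 · 3 · 449. Then
  φ(2694) = (2 − 1) · (3 − 1) · (449 − 1) = 1 · 2 · 448 = 896.
Thus |(Z/2694Z)^*| = 896.

Final answer: |(Z/2694Z)^*| = 896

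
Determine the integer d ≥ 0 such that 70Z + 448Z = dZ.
(70, 448) = (14); d = 14

In the PID Z, (a, b) is generated by gcd(a, b). Compute gcd(448, 70) with the extended Euclidean algorithm, tracking rows (r, s, t) with s·448 + t·70 = r:
  row A: (448, 1, 0)   [1·448 + 0·70 = 448]
  row B: (70, 0, 1)   [0·448 + 1·70 = 70]
  448 = 6·70 + 28   → row C = row A − 6·row B = (28, 1, −6)   [check: 1·448 − 6·70 = 28]
  70 = 2·28 + 14   → row D = row B − 2·row C = (14, −2, 13)   [check: −2·448 + 13·70 = 14]
  28 = 2·14 + 0   → remainder 0, stop. gcd = 14 (last nonzero row D).
So gcd(70, 448) = 14, with Bézout identity −2·448 + 13·70 = 14. Containment (⊇): the Bézout identity exhibits 14 as an element of (70, 448), giving (14) ⊆ (70, 448). Containment (⊆): since 14 | 70 and 14 | 448 (70 = 14·5, 448 = 14·32), every Z-linear combination of 70 and 448 is divisible by 14, so (70, 448) ⊆ (14). Therefore (70, 448) = (14), d = 14.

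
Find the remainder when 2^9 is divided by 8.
0

Use repeated squaring. Binary(9) = 1001. Walk through the bits of the exponent 9 left-to-right: at each bit after the leading one, square the running value, then multiply by 2 if the bit is 1 (always reducing mod 8):
  bit 1 = 1 (leading): start with 2.
  bit 2 = 0: square 2^2 = 4 (mod 8).
  bit 3 = 0: square 4^2 = 16 ≡ 0 (mod 8).
  bit 4 = 1: square 0^2 = 0; bit is 1, so multiply 0·2 = 0 (mod 8).
Final value: 2^9 ≡ 0 (mod 8).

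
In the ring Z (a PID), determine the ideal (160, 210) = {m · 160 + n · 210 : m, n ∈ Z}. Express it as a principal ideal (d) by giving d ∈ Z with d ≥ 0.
In the PID Z, (a, b) is generated by gcd(a, b). Compute gcd(210, 160) with the extended Euclidean algorithm, tracking rows (r, s, t) with s·210 + t·160 = r:
  row A: (210, 1, 0)   [1·210 + 0·160 = 210]
  row B: (160, 0, 1)   [0·210 + 1·160 = 160]
  210 = 1·160 + 50   → row C = row A − 1·row B = (50, 1, −1)   [check: 1·210 − 1·160 = 50]
  160 = 3·50 + 10   → row D = row B − 3·row C = (10, −3, 4)   [check: −3·210 + 4·160 = 10]
  50 = 5·10 + 0   → remainder 0, stop. gcd = 10 (last nonzero row D).
So gcd(160, 210) = 10, with Bézout identity −3·210 + 4·160 = 10. Containment (⊇): the Bézout identity exhibits 10 as an element of (160, 210), giving (10) ⊆ (160, 210). Containment (⊆): since 10 | 160 and 10 | 210 (160 = 10·16, 210 = 10·21), every Z-linear combination of 160 and 210 is divisible by 10, so (160, 210) ⊆ (10). Therefore (160, 210) = (10), d = 10.

Final answer: (160, 210) = (10); d = 10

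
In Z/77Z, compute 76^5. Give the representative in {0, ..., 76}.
76

Use repeated squaring. Binary(5) = 101. Walk through the bits of the exponent 5 left-to-right: at each bit after the leading one, square the running value, then multiply by 76 if the bit is 1 (always reducing mod 77):
  bit 1 = 1 (leading): start with 76.
  bit 2 = 0: square 76^2 = 5776 ≡ 1 (mod 77).
  bit 3 = 1: square 1^2 = 1; bit is 1, so multiply 1·76 = 76 (mod 77).
Final value: 76^5 ≡ 76 (mod 77).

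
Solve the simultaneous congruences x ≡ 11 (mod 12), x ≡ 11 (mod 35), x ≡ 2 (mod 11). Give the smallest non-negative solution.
The moduli 12, 35, 11 are pairwise coprime, so by the CRT there is a unique solution mod 12·35·11 = 4620.
Solve by successive substitution. Start with x ≡ 11 (mod 12).
  Combine with x ≡ 11 (mod 35): write x = 11 + 12·t and require 11 + 12·t ≡ 11 (mod 35), i.e. 12·t ≡ 11 − 11 ≡ 0 (mod 35). Since 12^(−1) ≡ 3 (mod 35), t ≡ 3·0 ≡ 0 (mod 35). So x ≡ 11 + 12·0 = 11 (mod 420).
  Combine with x ≡ 2 (mod 11): write x = 11 + 420·t and require 11 + 420·t ≡ 2 (mod 11), i.e. 420·t ≡ 2 − 11 ≡ 2 (mod 11). Since 420^(−1) ≡ 6 (mod 11) (420 ≡ 2 (mod 11)), t ≡ 6·2 ≡ 1 (mod 11). So x ≡ 11 + 420·1 = 431 (mod 4620).
Unique solution in [0, 4620): x = 431.

Final answer: x ≡ 431 (mod 4620); the representative in [0, 4620) is 431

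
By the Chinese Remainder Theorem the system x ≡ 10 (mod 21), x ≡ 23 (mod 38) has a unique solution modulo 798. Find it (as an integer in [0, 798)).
The moduli 21, 38 are pairwise coprime, so by the CRT there is a unique solution mod 21·38 = 798.
Solve by successive substitution. Start with x ≡ 10 (mod 21).
  Combine with x ≡ 23 (mod 38): write x = 10 + 21·t and require 10 + 21·t ≡ 23 (mod 38), i.e. 21·t ≡ 23 − 10 ≡ 13 (mod 38). Since 21^(−1) ≡ 29 (mod 38), t ≡ 29·13 ≡ 35 (mod 38). So x ≡ 10 + 21·35 = 745 (mod 798).
Unique solution in [0, 798): x = 745.

Final answer: x ≡ 745 (mod 798); the representative in [0, 798) is 745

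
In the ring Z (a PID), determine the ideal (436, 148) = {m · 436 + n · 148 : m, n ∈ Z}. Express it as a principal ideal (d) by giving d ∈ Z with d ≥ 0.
(436, 148) = (4); d = 4

In the PID Z, (a, b) is generated by gcd(a, b). Compute gcd(436, 148) with the extended Euclidean algorithm, tracking rows (r, s, t) with s·436 + t·148 = r:
  row A: (436, 1, 0)   [1·436 + 0·148 = 436]
  row B: (148, 0, 1)   [0·436 + 1·148 = 148]
  436 = 2·148 + 140   → row C = row A − 2·row B = (140, 1, −2)   [check: 1·436 − 2·148 = 140]
  148 = 1·140 + 8   → row D = row B − 1·row C = (8, −1, 3)   [check: −1·436 + 3·148 = 8]
  140 = 17·8 + 4   → row E = row C − 17·row D = (4, 18, −53)   [check: 18·436 − 53·148 = 4]
  8 = 2·4 + 0   → remainder 0, stop. gcd = 4 (last nonzero row E).
So gcd(436, 148) = 4, with Bézout identity 18·436 − 53·148 = 4. Containment (⊇): the Bézout identity exhibits 4 as an element of (436, 148), giving (4) ⊆ (436, 148). Containment (⊆): since 4 | 436 and 4 | 148 (436 = 4·109, 148 = 4·37), every Z-linear combination of 436 and 148 is divisible by 4, so (436, 148) ⊆ (4). Therefore (436, 148) = (4), d = 4.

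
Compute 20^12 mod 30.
10

Use repeated squaring. Binary(12) = 1100. Walk through the bits of the exponent 12 left-to-right: at each bit after the leading one, square the running value, then multiply by 20 if the bit is 1 (always reducing mod 30):
  bit 1 = 1 (leading): start with 20.
  bit 2 = 1: square 20^2 = 400 ≡ 10; bit is 1, so multiply 10·20 = 200 ≡ 20 (mod 30).
  bit 3 = 0: square 20^2 = 400 ≡ 10 (mod 30).
  bit 4 = 0: square 10^2 = 100 ≡ 10 (mod 30).
Final value: 20^12 ≡ 10 (mod 30).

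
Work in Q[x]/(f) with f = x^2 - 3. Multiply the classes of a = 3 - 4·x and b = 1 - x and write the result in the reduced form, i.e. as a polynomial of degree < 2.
a · b ≡ 15 - 7·x (mod f(x))

First multiply in Q[x] without reducing: a · b = 4·x^2 - 7·x + 3. Now divide by f(x) = x^2 - 3, eliminating the leading term at each step:
  leading term 4·x^2: subtract (4)·f(x) = 4·x^2 - 12, leaving 15 - 7·x
The degree is now < 2, so this is the remainder. Hence a · b ≡ 15 - 7·x in Q[x]/(f).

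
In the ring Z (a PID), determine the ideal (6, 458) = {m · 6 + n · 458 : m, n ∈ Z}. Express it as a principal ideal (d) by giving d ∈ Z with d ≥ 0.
In the PID Z, (a, b) is generated by gcd(a, b). Compute gcd(458, 6) with the extended Euclidean algorithm, tracking rows (r, s, t) with s·458 + t·6 = r:
  row A: (458, 1, 0)   [1·458 + 0·6 = 458]
  row B: (6, 0, 1)   [0·458 + 1·6 = 6]
  458 = 76·6 + 2   → row C = row A − 76·row B = (2, 1, −76)   [check: 1·458 − 76·6 = 2]
  6 = 3·2 + 0   → remainder 0, stop. gcd = 2 (last nonzero row C).
So gcd(6, 458) = 2, with Bézout identity 1·458 − 76·6 = 2. Containment (⊇): the Bézout identity exhibits 2 as an element of (6, 458), giving (2) ⊆ (6, 458). Containment (⊆): since 2 | 6 and 2 | 458 (6 = 2·3, 458 = 2·229), every Z-linear combination of 6 and 458 is divisible by 2, so (6, 458) ⊆ (2). Therefore (6, 458) = (2), d = 2.

Final answer: (6, 458) = (2); d = 2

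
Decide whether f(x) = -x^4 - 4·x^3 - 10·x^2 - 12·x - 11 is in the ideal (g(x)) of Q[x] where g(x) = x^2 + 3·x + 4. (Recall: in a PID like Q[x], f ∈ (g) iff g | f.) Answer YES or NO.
In Q[x] the ideal (g) consists of all multiples of g, so f ∈ (g) iff g | f, i.e. iff the remainder of f on division by g is 0. Divide f by g (g is monic, so eliminate the leading term of the running remainder at each step):
  leading term -x^4: subtract (-x^2)·g(x) = -x^4 - 3·x^3 - 4·x^2, leaving -x^3 - 6·x^2 - 12·x - 11
  leading term -x^3: subtract (-x)·g(x) = -x^3 - 3·x^2 - 4·x, leaving -3·x^2 - 8·x - 11
  leading term -3·x^2: subtract (-3)·g(x) = -3·x^2 - 9·x - 12, leaving x + 1
The remainder r(x) = x + 1 ≠ 0 (and deg r < deg g), so g ∤ f, i.e. f ∉ (g).

Final answer: NO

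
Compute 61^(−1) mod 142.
Apply the extended Euclidean algorithm to (142, 61), tracking rows (r, s, t) with s·142 + t·61 = r. Each division r_prev = q·r_cur + r_new produces the new row as (previous row) − q·(current row):
  row A: (142, 1, 0)   [1·142 + 0·61 = 142]
  row B: (61, 0, 1)   [0·142 + 1·61 = 61]
  142 = 2·61 + 20   → row C = row A − 2·row B = (20, 1, −2)   [check: 1·142 − 2·61 = 20]
  61 = 3·20 + 1   → row D = row B − 3·row C = (1, −3, 7)   [check: −3·142 + 7·61 = 1]
  20 = 20·1 + 0   → remainder 0, stop. gcd = 1 (last nonzero row D).
The gcd is 1, so 61 is invertible mod 142. The last nonzero row gives −3·142 + 7·61 = 1, so t = 7. So 61^(−1) ≡ 7 (mod 142). Verify: 61 · 7 = 427 ≡ 1 (mod 142). ✓

Final answer: 61^(−1) ≡ 7 (mod 142)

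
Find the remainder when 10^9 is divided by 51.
Use repeated squaring. Binary(9) = 1001. Walk through the bits of the exponent 9 left-to-right: at each bit after the leading one, square the running value, then multiply by 10 if the bit is 1 (always reducing mod 51):
  bit 1 = 1 (leading): start with 10.
  bit 2 = 0: square 10^2 = 100 ≡ 49 (mod 51).
  bit 3 = 0: square 49^2 = 2401 ≡ 4 (mod 51).
  bit 4 = 1: square 4^2 = 16; bit is 1, so multiply 16·10 = 160 ≡ 7 (mod 51).
Final value: 10^9 ≡ 7 (mod 51).

Final answer: 7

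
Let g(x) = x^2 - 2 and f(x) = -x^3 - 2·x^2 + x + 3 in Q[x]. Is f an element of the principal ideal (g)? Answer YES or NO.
NO

In Q[x] the ideal (g) consists of all multiples of g, so f ∈ (g) iff g | f, i.e. iff the remainder of f on division by g is 0. Divide f by g (g is monic, so eliminate the leading term of the running remainder at each step):
  leading term -x^3: subtract (-x)·g(x) = -x^3 + 2·x, leaving -2·x^2 - x + 3
  leading term -2·x^2: subtract (-2)·g(x) = 4 - 2·x^2, leaving -x - 1
The remainder r(x) = -x - 1 ≠ 0 (and deg r < deg g), so g ∤ f, i.e. f ∉ (g).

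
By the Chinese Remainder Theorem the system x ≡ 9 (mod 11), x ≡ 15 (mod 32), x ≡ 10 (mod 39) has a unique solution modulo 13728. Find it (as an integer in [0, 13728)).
The moduli 11, 32, 39 are pairwise coprime, so by the CRT there is a unique solution mod 11·32·39 = 13728.
Solve by successive substitution. Start with x ≡ 9 (mod 11).
  Combine with x ≡ 15 (mod 32): write x = 9 + 11·t and require 9 + 11·t ≡ 15 (mod 32), i.e. 11·t ≡ 15 − 9 ≡ 6 (mod 32). Since 11^(−1) ≡ 3 (mod 32), t ≡ 3·6 ≡ 18 (mod 32). So x ≡ 9 + 11·18 = 207 (mod 352).
  Combine with x ≡ 10 (mod 39): write x = 207 + 352·t and require 207 + 352·t ≡ 10 (mod 39), i.e. 352·t ≡ 10 − 207 ≡ 37 (mod 39). Since 352^(−1) ≡ 1 (mod 39) (352 ≡ 1 (mod 39)), t ≡ 1·37 ≡ 37 (mod 39). So x ≡ 207 + 352·37 = 13231 (mod 13728).
Unique solution in [0, 13728): x = 13231.

Final answer: x ≡ 13231 (mod 13728); the representative in [0, 13728) is 13231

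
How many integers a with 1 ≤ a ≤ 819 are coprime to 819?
The number of a ∈ {1, ..., 819} with gcd(a, 819) = 1 is by definition Euler's totient φ(819). φ is multiplicative, with φ(p^e) = p^e − p^(e−1). Factorise 819 = 3^2 · 7 · 13. Then
  φ(819) = (3^2 − 3^1) · (7 − 1) · (13 − 1) = 6 · 6 · 12 = 432.
So there are 432 such integers.

Final answer: 432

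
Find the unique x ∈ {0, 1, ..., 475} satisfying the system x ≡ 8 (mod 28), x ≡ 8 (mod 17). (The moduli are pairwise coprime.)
x ≡ 8 (mod 476); the representative in [0, 476) is 8

The moduli 28, 17 are pairwise coprime, so by the CRT there is a unique solution mod 28·17 = 476.
Solve by successive substitution. Start with x ≡ 8 (mod 28).
  Combine with x ≡ 8 (mod 17): write x = 8 + 28·t and require 8 + 28·t ≡ 8 (mod 17), i.e. 28·t ≡ 8 − 8 ≡ 0 (mod 17). Since 28^(−1) ≡ 14 (mod 17) (28 ≡ 11 (mod 17)), t ≡ 14·0 ≡ 0 (mod 17). So x ≡ 8 + 28·0 = 8 (mod 476).
Unique solution in [0, 476): x = 8.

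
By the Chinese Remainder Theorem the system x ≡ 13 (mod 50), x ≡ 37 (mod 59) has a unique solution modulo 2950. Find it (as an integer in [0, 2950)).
x ≡ 863 (mod 2950); the representative in [0, 2950) is 863

The moduli 50, 59 are pairwise coprime, so by the CRT there is a unique solution mod 50·59 = 2950.
Solve by successive substitution. Start with x ≡ 13 (mod 50).
  Combine with x ≡ 37 (mod 59): write x = 13 + 50·t and require 13 + 50·t ≡ 37 (mod 59), i.e. 50·t ≡ 37 − 13 ≡ 24 (mod 59). Since 50^(−1) ≡ 13 (mod 59), t ≡ 13·24 ≡ 17 (mod 59). So x ≡ 13 + 50·17 = 863 (mod 2950).
Unique solution in [0, 2950): x = 863.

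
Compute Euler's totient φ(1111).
φ(1111) = 1000

φ is multiplicative, with φ(p^e) = p^e − p^(e−1). Factorise 1111 = 11 · 101. Then
  φ(1111) = (11 − 1) · (101 − 1) = 10 · 100 = 1000.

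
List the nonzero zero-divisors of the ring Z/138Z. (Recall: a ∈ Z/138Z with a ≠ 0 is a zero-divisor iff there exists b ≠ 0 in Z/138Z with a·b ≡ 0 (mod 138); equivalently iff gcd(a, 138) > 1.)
An element a ∈ Z/138Z (with a ≠ 0) is a zero-divisor iff gcd(a, 138) > 1 (because a is a unit precisely when gcd(a, n) = 1, and in Z/nZ every nonzero, non-unit element is a zero-divisor). Scan a = 1, ..., 137 and keep those with gcd(a, 138) > 1:
  gcd(2, 138) = 2, gcd(3, 138) = 3, gcd(4, 138) = 2, gcd(6, 138) = 6, gcd(8, 138) = 2, gcd(9, 138) = 3, gcd(10, 138) = 2, gcd(12, 138) = 6, gcd(14, 138) = 2, gcd(15, 138) = 3, gcd(16, 138) = 2, gcd(18, 138) = 6, gcd(20, 138) = 2, gcd(21, 138) = 3, gcd(22, 138) = 2, gcd(23, 138) = 23, gcd(24, 138) = 6, gcd(26, 138) = 2, gcd(27, 138) = 3, gcd(28, 138) = 2, gcd(30, 138) = 6, gcd(32, 138) = 2, gcd(33, 138) = 3, gcd(34, 138) = 2, gcd(36, 138) = 6, gcd(38, 138) = 2, gcd(39, 138) = 3, gcd(40, 138) = 2, gcd(42, 138) = 6, gcd(44, 138) = 2, gcd(45, 138) = 3, gcd(46, 138) = 46, gcd(48, 138) = 6, gcd(50, 138) = 2, gcd(51, 138) = 3, gcd(52, 138) = 2, gcd(54, 138) = 6, gcd(56, 138) = 2, gcd(57, 138) = 3, gcd(58, 138) = 2, gcd(60, 138) = 6, gcd(62, 138) = 2, gcd(63, 138) = 3, gcd(64, 138) = 2, gcd(66, 138) = 6, gcd(68, 138) = 2, gcd(69, 138) = 69, gcd(70, 138) = 2, gcd(72, 138) = 6, gcd(74, 138) = 2, gcd(75, 138) = 3, gcd(76, 138) = 2, gcd(78, 138) = 6, gcd(80, 138) = 2, gcd(81, 138) = 3, gcd(82, 138) = 2, gcd(84, 138) = 6, gcd(86, 138) = 2, gcd(87, 138) = 3, gcd(88, 138) = 2, gcd(90, 138) = 6, gcd(92, 138) = 46, gcd(93, 138) = 3, gcd(94, 138) = 2, gcd(96, 138) = 6, gcd(98, 138) = 2, gcd(99, 138) = 3, gcd(100, 138) = 2, gcd(102, 138) = 6, gcd(104, 138) = 2, gcd(105, 138) = 3, gcd(106, 138) = 2, gcd(108, 138) = 6, gcd(110, 138) = 2, gcd(111, 138) = 3, gcd(112, 138) = 2, gcd(114, 138) = 6, gcd(115, 138) = 23, gcd(116, 138) = 2, gcd(117, 138) = 3, gcd(118, 138) = 2, gcd(120, 138) = 6, gcd(122, 138) = 2, gcd(123, 138) = 3, gcd(124, 138) = 2, gcd(126, 138) = 6, gcd(128, 138) = 2, gcd(129, 138) = 3, gcd(130, 138) = 2, gcd(132, 138) = 6, gcd(134, 138) = 2, gcd(135, 138) = 3, gcd(136, 138) = 2.
All other a ∈ {1, ..., 137} have gcd(a, 138) = 1 and are units. So the nonzero zero-divisors are exactly the 93 values of a appearing in this scan.

Final answer: nonzero zero-divisors of Z/138Z = {2, 3, 4, 6, 8, 9, 10, 12, 14, 15, 16, 18, 20, 21, 22, 23, 24, 26, 27, 28, 30, 32, 33, 34, 36, 38, 39, 40, 42, 44, 45, 46, 48, 50, 51, 52, 54, 56, 57, 58, 60, 62, 63, 64, 66, 68, 69, 70, 72, 74, 75, 76, 78, 80, 81, 82, 84, 86, 87, 88, 90, 92, 93, 94, 96, 98, 99, 100, 102, 104, 105, 106, 108, 110, 111, 112, 114, 115, 116, 117, 118, 120, 122, 123, 124, 126, 128, 129, 130, 132, 134, 135, 136}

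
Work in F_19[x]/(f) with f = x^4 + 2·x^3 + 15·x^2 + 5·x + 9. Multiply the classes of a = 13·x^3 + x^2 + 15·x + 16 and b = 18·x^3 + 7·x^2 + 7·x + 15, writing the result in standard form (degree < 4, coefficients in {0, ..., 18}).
a · b ≡ 6·x^3 + 10·x^2 + 13·x + 16 (mod f(x))

Multiply as integer polynomials: a · b = 234·x^6 + 109·x^5 + 368·x^4 + 595·x^3 + 232·x^2 + 337·x + 240. Reducing coefficients mod 19: a · b ≡ 6·x^6 + 14·x^5 + 7·x^4 + 6·x^3 + 4·x^2 + 14·x + 12. Now divide by f(x) = x^4 + 2·x^3 + 15·x^2 + 5·x + 9 in F_19[x], eliminating the leading term at each step:
  leading term 6·x^6: subtract (6·x^2)·f(x) = 6·x^6 + 12·x^5 + 14·x^4 + 11·x^3 + 16·x^2, leaving 2·x^5 + 12·x^4 + 14·x^3 + 7·x^2 + 14·x + 12 (coefficients mod 19)
  leading term 2·x^5: subtract (2·x)·f(x) = 2·x^5 + 4·x^4 + 11·x^3 + 10·x^2 + 18·x, leaving 8·x^4 + 3·x^3 + 16·x^2 + 15·x + 12 (coefficients mod 19)
  leading term 8·x^4: subtract (8)·f(x) = 8·x^4 + 16·x^3 + 6·x^2 + 2·x + 15, leaving 6·x^3 + 10·x^2 + 13·x + 16 (coefficients mod 19)
The degree is now < 4, so this is the remainder. Hence a · b ≡ 6·x^3 + 10·x^2 + 13·x + 16 in F_19[x]/(f).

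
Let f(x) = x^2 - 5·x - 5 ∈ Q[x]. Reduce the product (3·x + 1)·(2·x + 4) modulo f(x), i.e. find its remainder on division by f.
First multiply in Q[x] without reducing: a · b = 6·x^2 + 14·x + 4. Now divide by f(x) = x^2 - 5·x - 5, eliminating the leading term at each step:
  leading term 6·x^2: subtract (6)·f(x) = 6·x^2 - 30·x - 30, leaving 44·x + 34
The degree is now < 2, so this is the remainder. Hence a · b ≡ 44·x + 34 in Q[x]/(f).

Final answer: a · b ≡ 44·x + 34 (mod f(x))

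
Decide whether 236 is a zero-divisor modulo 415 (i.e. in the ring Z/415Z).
gcd(236, 415) = 1, so 236 is a unit in Z/415Z (it has a multiplicative inverse). A unit cannot be a zero-divisor: if 236·b ≡ 0 then multiplying both sides by 236^(−1) gives b ≡ 0. So 236 is not a zero-divisor.

Final answer: NO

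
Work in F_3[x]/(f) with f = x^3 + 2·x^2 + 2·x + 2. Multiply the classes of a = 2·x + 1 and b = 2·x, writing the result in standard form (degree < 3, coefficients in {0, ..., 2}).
a · b ≡ x^2 + 2·x (mod f(x))

Multiply as integer polynomials: a · b = 4·x^2 + 2·x. Reducing coefficients mod 3: a · b ≡ x^2 + 2·x. This already has degree < 3, so no reduction by f is needed. Hence a · b ≡ x^2 + 2·x in F_3[x]/(f).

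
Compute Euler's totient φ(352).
φ(352) = 160

φ is multiplicative, with φ(p^e) = p^e − p^(e−1). Factorise 352 = 2^5 · 11. Then
  φ(352) = (2^5 − 2^4) · (11 − 1) = 16 · 10 = 160.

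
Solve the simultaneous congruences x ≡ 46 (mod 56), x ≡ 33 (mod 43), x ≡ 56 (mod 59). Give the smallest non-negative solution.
The moduli 56, 43, 59 are pairwise coprime, so by the CRT there is a unique solution mod 56·43·59 = 142072.
Solve by successive substitution. Start with x ≡ 46 (mod 56).
  Combine with x ≡ 33 (mod 43): write x = 46 + 56·t and require 46 + 56·t ≡ 33 (mod 43), i.e. 56·t ≡ 33 − 46 ≡ 30 (mod 43). Since 56^(−1) ≡ 10 (mod 43) (56 ≡ 13 (mod 43)), t ≡ 10·30 ≡ 42 (mod 43). So x ≡ 46 + 56·42 = 2398 (mod 2408).
  Combine with x ≡ 56 (mod 59): write x = 2398 + 2408·t and require 2398 + 2408·t ≡ 56 (mod 59), i.e. 2408·t ≡ 56 − 2398 ≡ 18 (mod 59). Since 2408^(−1) ≡ 16 (mod 59) (2408 ≡ 48 (mod 59)), t ≡ 16·18 ≡ 52 (mod 59). So x ≡ 2398 + 2408·52 = 127614 (mod 142072).
Unique solution in [0, 142072): x = 127614.

Final answer: x ≡ 127614 (mod 142072); the representative in [0, 142072) is 127614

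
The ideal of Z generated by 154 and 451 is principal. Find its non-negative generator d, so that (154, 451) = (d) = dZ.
(154, 451) = (11); d = 11

In the PID Z, (a, b) is generated by gcd(a, b). Compute gcd(451, 154) with the extended Euclidean algorithm, tracking rows (r, s, t) with s·451 + t·154 = r:
  row A: (451, 1, 0)   [1·451 + 0·154 = 451]
  row B: (154, 0, 1)   [0·451 + 1·154 = 154]
  451 = 2·154 + 143   → row C = row A − 2·row B = (143, 1, −2)   [check: 1·451 − 2·154 = 143]
  154 = 1·143 + 11   → row D = row B − 1·row C = (11, −1, 3)   [check: −1·451 + 3·154 = 11]
  143 = 13·11 + 0   → remainder 0, stop. gcd = 11 (last nonzero row D).
So gcd(154, 451) = 11, with Bézout identity −1·451 + 3·154 = 11. Containment (⊇): the Bézout identity exhibits 11 as an element of (154, 451), giving (11) ⊆ (154, 451). Containment (⊆): since 11 | 154 and 11 | 451 (154 = 11·14, 451 = 11·41), every Z-linear combination of 154 and 451 is divisible by 11, so (154, 451) ⊆ (11). Therefore (154, 451) = (11), d = 11.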